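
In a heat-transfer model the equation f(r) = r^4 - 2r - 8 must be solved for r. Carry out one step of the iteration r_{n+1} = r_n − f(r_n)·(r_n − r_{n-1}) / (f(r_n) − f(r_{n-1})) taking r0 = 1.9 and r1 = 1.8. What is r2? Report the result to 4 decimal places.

1.8472

f(1.9) = 1.232100, f(1.8) = -1.102400
r2 = 1.800000 − (-1.102400)·(1.800000 − 1.900000) / (-1.102400 − 1.232100) = 1.800000 − (0.110240)/(-2.334500) = 1.847222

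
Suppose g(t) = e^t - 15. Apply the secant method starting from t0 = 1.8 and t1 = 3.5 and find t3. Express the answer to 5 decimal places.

2.58396

g(1.8) = -8.9503525, g(3.5) = 18.1154520
t2 = 3.5000000 − 18.1154520·(3.5000000 − 1.8000000) / (18.1154520 − (-8.9503525)) = 3.5000000 − (30.7962683)/(27.0658045) = 2.3621706
g(2.3621706) = -4.3860350
t3 = 2.3621706 − (-4.3860350)·(2.3621706 − 3.5000000) / (-4.3860350 − 18.1154520) = 2.3621706 − (4.9905596)/(-22.5014869) = 2.5839586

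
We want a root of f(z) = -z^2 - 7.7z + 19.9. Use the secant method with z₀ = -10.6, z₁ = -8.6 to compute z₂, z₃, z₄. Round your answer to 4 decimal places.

f(-10.6) = -10.840000, f(-8.6) = 12.160000
z₂ = -8.600000 − 12.160000·(-8.600000 − (-10.600000)) / (12.160000 − (-10.840000)) = -8.600000 − (24.320000)/(23.000000) = -9.657391
f(-9.657391) = 0.996706
z₃ = -9.657391 − 0.996706·(-9.657391 − (-8.600000)) / (0.996706 − 12.160000) = -9.657391 − (-1.053909)/(-11.163294) = -9.751800
f(-9.751800) = -0.108740
z₄ = -9.751800 − (-0.108740)·(-9.751800 − (-9.657391)) / (-0.108740 − 0.996706) = -9.751800 − (0.010266)/(-1.105446) = -9.742513

-9.6574, -9.7518, -9.7425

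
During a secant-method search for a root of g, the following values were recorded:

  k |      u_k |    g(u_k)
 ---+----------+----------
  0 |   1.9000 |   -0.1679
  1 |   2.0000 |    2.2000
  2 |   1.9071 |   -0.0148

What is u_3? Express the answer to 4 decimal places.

u_3 = 1.9071 − (-0.0148)·(1.9071 − 2.0000) / (-0.0148 − 2.2000)
   = 1.9071 − (0.001375)/(-2.214800) = 1.907721

1.9077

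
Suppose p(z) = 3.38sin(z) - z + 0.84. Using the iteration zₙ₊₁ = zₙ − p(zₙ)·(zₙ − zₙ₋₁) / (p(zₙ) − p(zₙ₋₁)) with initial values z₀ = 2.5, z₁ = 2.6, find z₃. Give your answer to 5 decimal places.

2.59548

p(2.5) = 0.3628358, p(2.6) = -0.0176054
z₂ = 2.6000000 − (-0.0176054)·(2.6000000 − 2.5000000) / (-0.0176054 − 0.3628358) = 2.6000000 − (-0.0017605)/(-0.3804412) = 2.5953724
p(2.5953724) = 0.0004064
z₃ = 2.5953724 − 0.0004064·(2.5953724 − 2.6000000) / (0.0004064 − (-0.0176054)) = 2.5953724 − (-0.0000019)/(0.0180118) = 2.5954768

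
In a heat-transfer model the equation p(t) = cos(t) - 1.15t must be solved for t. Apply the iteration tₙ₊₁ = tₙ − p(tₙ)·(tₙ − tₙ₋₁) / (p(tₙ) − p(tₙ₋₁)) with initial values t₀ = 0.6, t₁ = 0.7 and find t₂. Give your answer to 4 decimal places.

p(0.6) = 0.135336, p(0.7) = -0.040158
t₂ = 0.700000 − (-0.040158)·(0.700000 − 0.600000) / (-0.040158 − 0.135336) = 0.700000 − (-0.004016)/(-0.175493) = 0.677117

0.6771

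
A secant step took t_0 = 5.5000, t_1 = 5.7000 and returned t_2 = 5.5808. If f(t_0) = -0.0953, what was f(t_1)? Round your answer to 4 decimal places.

The secant line through (5.5000, -0.0953) and (5.7000, f(t_1)) crosses zero at t_2 = 5.5808.
So (5.5000, -0.0953), (5.7000, f(t_1)), (5.5808, 0) are collinear:
f(t_1) = -0.0953 · (5.7000 − 5.5808) / (5.5000 − 5.5808) = -0.0953 · (0.119200)/(-0.080800) = 0.140591

0.1406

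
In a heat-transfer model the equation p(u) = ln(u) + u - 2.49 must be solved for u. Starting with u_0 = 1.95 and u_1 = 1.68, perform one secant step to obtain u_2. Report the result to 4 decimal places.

1.8676

p(1.95) = 0.127829, p(1.68) = -0.291206
u_2 = 1.680000 − (-0.291206)·(1.680000 − 1.950000) / (-0.291206 − 0.127829) = 1.680000 − (0.078626)/(-0.419036) = 1.867635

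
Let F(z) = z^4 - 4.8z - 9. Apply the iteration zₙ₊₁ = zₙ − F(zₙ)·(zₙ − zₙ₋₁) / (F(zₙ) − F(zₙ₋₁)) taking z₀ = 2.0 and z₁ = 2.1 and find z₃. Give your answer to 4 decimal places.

2.0885

F(2.0) = -2.600000, F(2.1) = 0.368100
z₂ = 2.100000 − 0.368100·(2.100000 − 2.000000) / (0.368100 − (-2.600000)) = 2.100000 − (0.036810)/(2.968100) = 2.087598
F(2.087598) = -0.027732
z₃ = 2.087598 − (-0.027732)·(2.087598 − 2.100000) / (-0.027732 − 0.368100) = 2.087598 − (0.000344)/(-0.395832) = 2.088467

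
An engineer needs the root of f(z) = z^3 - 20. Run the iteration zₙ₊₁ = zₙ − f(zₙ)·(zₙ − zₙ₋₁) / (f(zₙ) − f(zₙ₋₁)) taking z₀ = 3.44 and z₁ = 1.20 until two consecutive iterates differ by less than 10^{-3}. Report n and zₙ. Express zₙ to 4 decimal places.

f(3.44) = 20.707584, f(1.20) = -18.272000
z₂ = 1.200000 − (-18.272000)·(-2.240000)/(-38.979584) = 2.250018;  |Δ| = 1.050018
f(2.250018) = -8.609096
z₃ = 2.250018 − (-8.609096)·(1.050018)/(9.662904) = 3.185525;  |Δ| = 0.935506
f(3.185525) = 12.325330
z₄ = 3.185525 − 12.325330·(0.935506)/(20.934426) = 2.634737;  |Δ| = 0.550788
f(2.634737) = -1.710079
z₅ = 2.634737 − (-1.710079)·(-0.550788)/(-14.035409) = 2.701845;  |Δ| = 0.067108
f(2.701845) = -0.276618
z₆ = 2.701845 − (-0.276618)·(0.067108)/(1.433461) = 2.714795;  |Δ| = 0.012950
f(2.714795) = 0.008347
z₇ = 2.714795 − 0.008347·(0.012950)/(0.284965) = 2.714416;  |Δ| = 0.000379
|z₇ − z₆| = 0.000379 < 10^{-3}

n = 7, zₙ = 2.7144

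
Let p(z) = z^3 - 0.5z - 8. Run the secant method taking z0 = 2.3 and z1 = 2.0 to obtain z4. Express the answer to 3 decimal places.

2.083

p(2.3) = 3.01700, p(2.0) = -1.00000
z2 = 2.00000 − (-1.00000)·(2.00000 − 2.30000) / (-1.00000 − 3.01700) = 2.00000 − (0.30000)/(-4.01700) = 2.07468
p(2.07468) = -0.10727
z3 = 2.07468 − (-0.10727)·(2.07468 − 2.00000) / (-0.10727 − (-1.00000)) = 2.07468 − (-0.00801)/(0.89273) = 2.08366
p(2.08366) = 0.00462
z4 = 2.08366 − 0.00462·(2.08366 − 2.07468) / (0.00462 − (-0.10727)) = 2.08366 − (0.00004)/(0.11189) = 2.08329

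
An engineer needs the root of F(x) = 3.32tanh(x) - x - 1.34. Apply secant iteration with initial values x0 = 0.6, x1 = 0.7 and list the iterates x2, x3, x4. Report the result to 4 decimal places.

0.7271, 0.7312, 0.7314

F(0.6) = -0.156995, F(0.7) = -0.033499
x2 = 0.700000 − (-0.033499)·(0.700000 − 0.600000) / (-0.033499 − (-0.156995)) = 0.700000 − (-0.003350)/(0.123496) = 0.727125
F(0.727125) = -0.004398
x3 = 0.727125 − (-0.004398)·(0.727125 − 0.700000) / (-0.004398 − (-0.033499)) = 0.727125 − (-0.000119)/(0.029101) = 0.731224
F(0.731224) = -0.000162
x4 = 0.731224 − (-0.000162)·(0.731224 − 0.727125) / (-0.000162 − (-0.004398)) = 0.731224 − (-0.000001)/(0.004235) = 0.731382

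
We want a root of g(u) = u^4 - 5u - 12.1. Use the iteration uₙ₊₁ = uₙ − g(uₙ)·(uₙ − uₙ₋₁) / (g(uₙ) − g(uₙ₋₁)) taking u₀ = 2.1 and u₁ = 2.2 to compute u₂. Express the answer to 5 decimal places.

g(2.1) = -3.1519000, g(2.2) = 0.3256000
u₂ = 2.2000000 − 0.3256000·(2.2000000 − 2.1000000) / (0.3256000 − (-3.1519000)) = 2.2000000 − (0.0325600)/(3.4775000) = 2.1906370

2.19064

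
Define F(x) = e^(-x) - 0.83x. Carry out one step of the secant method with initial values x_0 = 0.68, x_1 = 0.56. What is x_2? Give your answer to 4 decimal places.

F(0.68) = -0.057783, F(0.56) = 0.106409
x_2 = 0.560000 − 0.106409·(0.560000 − 0.680000) / (0.106409 − (-0.057783)) = 0.560000 − (-0.012769)/(0.164192) = 0.637769

0.6378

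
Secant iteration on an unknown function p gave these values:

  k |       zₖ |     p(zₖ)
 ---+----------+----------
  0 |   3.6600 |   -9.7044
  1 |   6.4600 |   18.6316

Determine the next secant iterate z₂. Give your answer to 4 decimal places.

z₂ = 6.4600 − 18.6316·(6.4600 − 3.6600) / (18.6316 − (-9.7044))
   = 6.4600 − (52.168480)/(28.336000) = 4.618933

4.6189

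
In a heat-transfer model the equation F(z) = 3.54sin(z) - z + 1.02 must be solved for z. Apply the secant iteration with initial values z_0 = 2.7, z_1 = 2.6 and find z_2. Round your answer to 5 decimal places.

F(2.7) = -0.1670752, F(2.6) = 0.2448749
z_2 = 2.6000000 − 0.2448749·(2.6000000 − 2.7000000) / (0.2448749 − (-0.1670752)) = 2.6000000 − (-0.0244875)/(0.4119501) = 2.6594428

2.65944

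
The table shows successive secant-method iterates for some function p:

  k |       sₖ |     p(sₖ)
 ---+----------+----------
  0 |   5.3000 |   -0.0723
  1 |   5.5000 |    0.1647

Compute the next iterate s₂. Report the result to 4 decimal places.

5.3610

s₂ = 5.5000 − 0.1647·(5.5000 − 5.3000) / (0.1647 − (-0.0723))
   = 5.5000 − (0.032940)/(0.237000) = 5.361013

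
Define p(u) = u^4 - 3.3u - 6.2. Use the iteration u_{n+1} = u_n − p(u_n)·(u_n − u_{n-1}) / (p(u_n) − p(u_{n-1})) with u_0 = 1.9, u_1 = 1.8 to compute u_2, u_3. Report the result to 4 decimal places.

p(1.9) = 0.562100, p(1.8) = -1.642400
u_2 = 1.800000 − (-1.642400)·(1.800000 − 1.900000) / (-1.642400 − 0.562100) = 1.800000 − (0.164240)/(-2.204500) = 1.874502
p(1.874502) = -0.039360
u_3 = 1.874502 − (-0.039360)·(1.874502 − 1.800000) / (-0.039360 − (-1.642400)) = 1.874502 − (-0.002932)/(1.603040) = 1.876331

1.8745, 1.8763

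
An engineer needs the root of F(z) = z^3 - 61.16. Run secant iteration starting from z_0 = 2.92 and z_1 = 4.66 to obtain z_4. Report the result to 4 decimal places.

3.9416

F(2.92) = -36.262912, F(4.66) = 40.034696
z_2 = 4.660000 − 40.034696·(4.660000 − 2.920000) / (40.034696 − (-36.262912)) = 4.660000 − (69.660371)/(76.297608) = 3.746991
F(3.746991) = -8.552448
z_3 = 3.746991 − (-8.552448)·(3.746991 − 4.660000) / (-8.552448 − 40.034696) = 3.746991 − (7.808458)/(-48.587144) = 3.907702
F(3.907702) = -1.488873
z_4 = 3.907702 − (-1.488873)·(3.907702 − 3.746991) / (-1.488873 − (-8.552448)) = 3.907702 − (-0.239277)/(7.063575) = 3.941577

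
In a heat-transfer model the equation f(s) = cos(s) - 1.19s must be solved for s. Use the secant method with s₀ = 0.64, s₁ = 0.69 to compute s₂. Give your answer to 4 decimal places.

f(0.64) = 0.040496, f(0.69) = -0.049854
s₂ = 0.690000 − (-0.049854)·(0.690000 − 0.640000) / (-0.049854 − 0.040496) = 0.690000 − (-0.002493)/(-0.090350) = 0.662411

0.6624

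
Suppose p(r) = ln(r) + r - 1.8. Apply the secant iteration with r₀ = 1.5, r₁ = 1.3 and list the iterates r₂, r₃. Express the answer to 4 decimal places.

1.4385, 1.4373

p(1.5) = 0.105465, p(1.3) = -0.237636
r₂ = 1.300000 − (-0.237636)·(1.300000 − 1.500000) / (-0.237636 − 0.105465) = 1.300000 − (0.047527)/(-0.343101) = 1.438522
p(1.438522) = 0.002139
r₃ = 1.438522 − 0.002139·(1.438522 − 1.300000) / (0.002139 − (-0.237636)) = 1.438522 − (0.000296)/(0.239775) = 1.437287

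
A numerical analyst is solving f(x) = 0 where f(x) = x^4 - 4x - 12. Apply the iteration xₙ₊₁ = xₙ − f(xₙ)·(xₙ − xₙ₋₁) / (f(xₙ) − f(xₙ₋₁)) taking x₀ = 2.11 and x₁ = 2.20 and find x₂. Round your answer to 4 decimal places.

2.1272

f(2.11) = -0.618806, f(2.20) = 2.625600
x₂ = 2.200000 − 2.625600·(2.200000 − 2.110000) / (2.625600 − (-0.618806)) = 2.200000 − (0.236304)/(3.244406) = 2.127166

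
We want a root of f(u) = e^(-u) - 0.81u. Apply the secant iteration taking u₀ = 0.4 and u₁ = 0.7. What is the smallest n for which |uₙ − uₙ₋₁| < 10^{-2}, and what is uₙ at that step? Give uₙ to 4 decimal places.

n = 3, uₙ = 0.6466

f(0.4) = 0.346320, f(0.7) = -0.070415
u₂ = 0.700000 − (-0.070415)·(0.300000)/(-0.416735) = 0.649310;  |Δ| = 0.050690
f(0.649310) = -0.003535
u₃ = 0.649310 − (-0.003535)·(-0.050690)/(0.066880) = 0.646631;  |Δ| = 0.002679
|u₃ − u₂| = 0.002679 < 10^{-2}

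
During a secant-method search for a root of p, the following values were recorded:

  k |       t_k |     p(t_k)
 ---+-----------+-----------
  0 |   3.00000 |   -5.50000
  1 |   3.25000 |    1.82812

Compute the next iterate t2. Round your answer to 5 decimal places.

t2 = 3.25000 − 1.82812·(3.25000 − 3.00000) / (1.82812 − (-5.50000))
   = 3.25000 − (0.4570300)/(7.3281200) = 3.1876334

3.18763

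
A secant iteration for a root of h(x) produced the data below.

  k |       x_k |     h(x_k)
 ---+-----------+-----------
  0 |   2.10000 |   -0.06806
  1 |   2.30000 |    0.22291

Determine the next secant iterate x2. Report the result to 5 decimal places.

x2 = 2.30000 − 0.22291·(2.30000 − 2.10000) / (0.22291 − (-0.06806))
   = 2.30000 − (0.0445820)/(0.2909700) = 2.1467815

2.14678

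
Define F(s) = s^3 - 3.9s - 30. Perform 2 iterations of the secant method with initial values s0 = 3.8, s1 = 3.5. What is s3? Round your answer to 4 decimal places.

3.5234

F(3.8) = 10.052000, F(3.5) = -0.775000
s2 = 3.500000 − (-0.775000)·(3.500000 − 3.800000) / (-0.775000 − 10.052000) = 3.500000 − (0.232500)/(-10.827000) = 3.521474
F(3.521474) = -0.064724
s3 = 3.521474 − (-0.064724)·(3.521474 − 3.500000) / (-0.064724 − (-0.775000)) = 3.521474 − (-0.001390)/(0.710276) = 3.523431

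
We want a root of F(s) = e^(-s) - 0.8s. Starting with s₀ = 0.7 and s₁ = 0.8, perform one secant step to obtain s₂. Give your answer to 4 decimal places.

F(0.7) = -0.063415, F(0.8) = -0.190671
s₂ = 0.800000 − (-0.190671)·(0.800000 − 0.700000) / (-0.190671 − (-0.063415)) = 0.800000 − (-0.019067)/(-0.127256) = 0.650168

0.6502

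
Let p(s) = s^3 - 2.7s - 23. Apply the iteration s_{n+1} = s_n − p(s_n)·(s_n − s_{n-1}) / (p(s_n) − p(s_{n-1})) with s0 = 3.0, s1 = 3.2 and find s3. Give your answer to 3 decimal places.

3.159

p(3.0) = -4.10000, p(3.2) = 1.12800
s2 = 3.20000 − 1.12800·(3.20000 − 3.00000) / (1.12800 − (-4.10000)) = 3.20000 − (0.22560)/(5.22800) = 3.15685
p(3.15685) = -0.06333
s3 = 3.15685 − (-0.06333)·(3.15685 − 3.20000) / (-0.06333 − 1.12800) = 3.15685 − (0.00273)/(-1.19133) = 3.15914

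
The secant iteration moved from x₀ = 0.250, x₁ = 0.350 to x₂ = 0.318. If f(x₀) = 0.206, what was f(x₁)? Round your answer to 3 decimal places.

The secant line through (0.250, 0.206) and (0.350, f(x₁)) crosses zero at x₂ = 0.318.
So (0.250, 0.206), (0.350, f(x₁)), (0.318, 0) are collinear:
f(x₁) = 0.206 · (0.350 − 0.318) / (0.250 − 0.318) = 0.206 · (0.03200)/(-0.06800) = -0.09694

-0.097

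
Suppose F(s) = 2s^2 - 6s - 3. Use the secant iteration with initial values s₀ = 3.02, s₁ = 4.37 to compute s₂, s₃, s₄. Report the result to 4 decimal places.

3.3479, 3.4190, 3.4369

F(3.02) = -2.879200, F(4.37) = 8.973800
s₂ = 4.370000 − 8.973800·(4.370000 − 3.020000) / (8.973800 − (-2.879200)) = 4.370000 − (12.114630)/(11.853000) = 3.347927
F(3.347927) = -0.670331
s₃ = 3.347927 − (-0.670331)·(3.347927 − 4.370000) / (-0.670331 − 8.973800) = 3.347927 − (0.685127)/(-9.644131) = 3.418968
F(3.418968) = -0.135124
s₄ = 3.418968 − (-0.135124)·(3.418968 − 3.347927) / (-0.135124 − (-0.670331)) = 3.418968 − (-0.009599)/(0.535207) = 3.436904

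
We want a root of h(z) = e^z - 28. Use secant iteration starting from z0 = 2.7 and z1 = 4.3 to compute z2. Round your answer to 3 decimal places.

h(2.7) = -13.12027, h(4.3) = 45.69979
z2 = 4.30000 − 45.69979·(4.30000 − 2.70000) / (45.69979 − (-13.12027)) = 4.30000 − (73.11967)/(58.82006) = 3.05689

3.057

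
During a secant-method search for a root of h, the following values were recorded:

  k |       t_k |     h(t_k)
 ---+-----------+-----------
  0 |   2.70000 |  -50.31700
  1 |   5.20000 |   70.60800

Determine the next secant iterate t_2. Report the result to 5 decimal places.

t_2 = 5.20000 − 70.60800·(5.20000 − 2.70000) / (70.60800 − (-50.31700))
   = 5.20000 − (176.5200000)/(120.9250000) = 3.7402522

3.74025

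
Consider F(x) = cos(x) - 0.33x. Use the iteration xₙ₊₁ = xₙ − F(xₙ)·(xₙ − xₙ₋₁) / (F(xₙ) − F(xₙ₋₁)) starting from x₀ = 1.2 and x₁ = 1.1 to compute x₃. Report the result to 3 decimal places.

1.173

F(1.2) = -0.03364, F(1.1) = 0.09060
x₂ = 1.10000 − 0.09060·(1.10000 − 1.20000) / (0.09060 − (-0.03364)) = 1.10000 − (-0.00906)/(0.12424) = 1.17292
F(1.17292) = 0.00040
x₃ = 1.17292 − 0.00040·(1.17292 − 1.10000) / (0.00040 − 0.09060) = 1.17292 − (0.00003)/(-0.09020) = 1.17324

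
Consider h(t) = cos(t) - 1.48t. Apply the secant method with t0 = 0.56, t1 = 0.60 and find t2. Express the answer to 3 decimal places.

h(0.56) = 0.01846, h(0.60) = -0.06266
t2 = 0.60000 − (-0.06266)·(0.60000 − 0.56000) / (-0.06266 − 0.01846) = 0.60000 − (-0.00251)/(-0.08112) = 0.56910

0.569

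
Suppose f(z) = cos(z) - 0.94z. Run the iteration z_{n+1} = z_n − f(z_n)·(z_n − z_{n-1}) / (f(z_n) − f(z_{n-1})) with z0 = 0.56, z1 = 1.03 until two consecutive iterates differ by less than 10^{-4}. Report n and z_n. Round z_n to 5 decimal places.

f(0.56) = 0.3208551, f(1.03) = -0.4533812
z2 = 1.0300000 − (-0.4533812)·(0.4700000)/(-0.7742363) = 0.7547750;  |Δ| = 0.2752250
f(0.7547750) = 0.0189371
z3 = 0.7547750 − 0.0189371·(-0.2752250)/(0.4723183) = 0.7658099;  |Δ| = 0.0110349
f(0.7658099) = 0.0009599
z4 = 0.7658099 − 0.0009599·(0.0110349)/(-0.0179772) = 0.7663991;  |Δ| = 0.0005892
f(0.7663991) = -0.0000025
z5 = 0.7663991 − (-0.0000025)·(0.0005892)/(-0.0009624) = 0.7663976;  |Δ| = 0.0000015
|z5 − z4| = 0.0000015 < 10^{-4}

n = 5, z_n = 0.76640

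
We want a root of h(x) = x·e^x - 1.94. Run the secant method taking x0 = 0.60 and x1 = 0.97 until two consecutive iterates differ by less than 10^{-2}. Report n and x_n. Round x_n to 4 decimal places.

n = 4, x_n = 0.8387

h(0.60) = -0.846729, h(0.97) = 0.618806
x2 = 0.970000 − 0.618806·(0.370000)/(1.465535) = 0.813772;  |Δ| = 0.156228
h(0.813772) = -0.103804
x3 = 0.813772 − (-0.103804)·(-0.156228)/(-0.722610) = 0.836214;  |Δ| = 0.022442
h(0.836214) = -0.010341
x4 = 0.836214 − (-0.010341)·(0.022442)/(0.093463) = 0.838697;  |Δ| = 0.002483
|x4 − x3| = 0.002483 < 10^{-2}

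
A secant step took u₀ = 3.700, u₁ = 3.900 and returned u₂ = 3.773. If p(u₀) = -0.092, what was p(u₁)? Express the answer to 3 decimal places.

The secant line through (3.700, -0.092) and (3.900, p(u₁)) crosses zero at u₂ = 3.773.
So (3.700, -0.092), (3.900, p(u₁)), (3.773, 0) are collinear:
p(u₁) = -0.092 · (3.900 − 3.773) / (3.700 − 3.773) = -0.092 · (0.12700)/(-0.07300) = 0.16005

0.160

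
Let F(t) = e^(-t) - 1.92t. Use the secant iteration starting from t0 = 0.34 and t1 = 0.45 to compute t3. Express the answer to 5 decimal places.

0.36247

F(0.34) = 0.0589703, F(0.45) = -0.2263718
t2 = 0.4500000 − (-0.2263718)·(0.4500000 − 0.3400000) / (-0.2263718 − 0.0589703) = 0.4500000 − (-0.0249009)/(-0.2853422) = 0.3627332
F(0.3627332) = -0.0006757
t3 = 0.3627332 − (-0.0006757)·(0.3627332 − 0.4500000) / (-0.0006757 − (-0.2263718)) = 0.3627332 − (0.0000590)/(0.2256962) = 0.3624719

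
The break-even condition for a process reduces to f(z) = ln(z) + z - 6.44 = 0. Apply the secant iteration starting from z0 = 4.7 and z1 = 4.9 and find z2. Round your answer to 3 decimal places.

f(4.7) = -0.19244, f(4.9) = 0.04924
z2 = 4.90000 − 0.04924·(4.90000 − 4.70000) / (0.04924 − (-0.19244)) = 4.90000 − (0.00985)/(0.24167) = 4.85925

4.859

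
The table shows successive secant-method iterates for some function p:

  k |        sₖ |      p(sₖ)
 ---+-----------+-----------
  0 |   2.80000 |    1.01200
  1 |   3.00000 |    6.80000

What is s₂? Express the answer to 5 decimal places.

2.76503

s₂ = 3.00000 − 6.80000·(3.00000 − 2.80000) / (6.80000 − 1.01200)
   = 3.00000 − (1.3600000)/(5.7880000) = 2.7650311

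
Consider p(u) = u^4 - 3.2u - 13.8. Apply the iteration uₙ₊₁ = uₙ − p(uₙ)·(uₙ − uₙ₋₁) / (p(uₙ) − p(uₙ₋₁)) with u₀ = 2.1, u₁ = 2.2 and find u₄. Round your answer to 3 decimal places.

p(2.1) = -1.07190, p(2.2) = 2.58560
u₂ = 2.20000 − 2.58560·(2.20000 − 2.10000) / (2.58560 − (-1.07190)) = 2.20000 − (0.25856)/(3.65750) = 2.12931
p(2.12931) = -0.05710
u₃ = 2.12931 − (-0.05710)·(2.12931 − 2.20000) / (-0.05710 − 2.58560) = 2.12931 − (0.00404)/(-2.64270) = 2.13083
p(2.13083) = -0.00294
u₄ = 2.13083 − (-0.00294)·(2.13083 − 2.12931) / (-0.00294 − (-0.05710)) = 2.13083 − (0.00000)/(0.05416) = 2.13092

2.131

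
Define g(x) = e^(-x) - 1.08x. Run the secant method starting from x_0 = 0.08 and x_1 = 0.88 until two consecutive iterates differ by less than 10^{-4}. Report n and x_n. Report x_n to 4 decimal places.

g(0.08) = 0.836716, g(0.88) = -0.535617
x_2 = 0.880000 − (-0.535617)·(0.800000)/(-1.372333) = 0.567763;  |Δ| = 0.312237
g(0.567763) = -0.046392
x_3 = 0.567763 − (-0.046392)·(-0.312237)/(0.489225) = 0.538154;  |Δ| = 0.029608
g(0.538154) = 0.002618
x_4 = 0.538154 − 0.002618·(-0.029608)/(0.049010) = 0.539736;  |Δ| = 0.001582
g(0.539736) = -0.000013
x_5 = 0.539736 − (-0.000013)·(0.001582)/(-0.002631) = 0.539728;  |Δ| = 0.000008
|x_5 − x_4| = 0.000008 < 10^{-4}

n = 5, x_n = 0.5397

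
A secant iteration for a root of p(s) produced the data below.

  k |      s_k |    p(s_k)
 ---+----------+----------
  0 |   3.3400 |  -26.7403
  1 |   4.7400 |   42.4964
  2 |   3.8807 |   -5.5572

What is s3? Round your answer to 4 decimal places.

3.9801

s3 = 3.8807 − (-5.5572)·(3.8807 − 4.7400) / (-5.5572 − 42.4964)
   = 3.8807 − (4.775302)/(-48.053600) = 3.980074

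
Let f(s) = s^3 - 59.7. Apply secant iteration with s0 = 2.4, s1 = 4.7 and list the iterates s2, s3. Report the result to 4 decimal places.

f(2.4) = -45.876000, f(4.7) = 44.123000
s2 = 4.700000 − 44.123000·(4.700000 − 2.400000) / (44.123000 − (-45.876000)) = 4.700000 − (101.482900)/(89.999000) = 3.572400
f(3.572400) = -14.108894
s3 = 3.572400 − (-14.108894)·(3.572400 − 4.700000) / (-14.108894 − 44.123000) = 3.572400 − (15.909193)/(-58.231894) = 3.845604

3.5724, 3.8456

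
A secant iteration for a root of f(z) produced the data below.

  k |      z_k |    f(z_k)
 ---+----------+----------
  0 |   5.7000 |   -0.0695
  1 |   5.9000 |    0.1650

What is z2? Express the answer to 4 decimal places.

5.7593

z2 = 5.9000 − 0.1650·(5.9000 − 5.7000) / (0.1650 − (-0.0695))
   = 5.9000 − (0.033000)/(0.234500) = 5.759275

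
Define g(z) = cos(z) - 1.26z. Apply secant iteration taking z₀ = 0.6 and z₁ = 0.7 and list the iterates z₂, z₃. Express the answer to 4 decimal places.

g(0.6) = 0.069336, g(0.7) = -0.117158
z₂ = 0.700000 − (-0.117158)·(0.700000 − 0.600000) / (-0.117158 − 0.069336) = 0.700000 − (-0.011716)/(-0.186493) = 0.637179
g(0.637179) = 0.000932
z₃ = 0.637179 − 0.000932·(0.637179 − 0.700000) / (0.000932 − (-0.117158)) = 0.637179 − (-0.000059)/(0.118090) = 0.637675

0.6372, 0.6377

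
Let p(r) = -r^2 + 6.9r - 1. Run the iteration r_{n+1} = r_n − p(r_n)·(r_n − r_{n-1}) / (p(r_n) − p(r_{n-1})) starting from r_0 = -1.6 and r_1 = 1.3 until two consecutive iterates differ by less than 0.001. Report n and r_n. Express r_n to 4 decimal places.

p(-1.6) = -14.600000, p(1.3) = 6.280000
r_2 = 1.300000 − 6.280000·(2.900000)/(20.880000) = 0.427778;  |Δ| = 0.872222
p(0.427778) = 1.768673
r_3 = 0.427778 − 1.768673·(-0.872222)/(-4.511327) = 0.085822;  |Δ| = 0.341956
p(0.085822) = -0.415196
r_4 = 0.085822 − (-0.415196)·(-0.341956)/(-2.183868) = 0.150834;  |Δ| = 0.065012
p(0.150834) = 0.018005
r_5 = 0.150834 − 0.018005·(0.065012)/(0.433200) = 0.148132;  |Δ| = 0.002702
p(0.148132) = 0.000168
r_6 = 0.148132 − 0.000168·(-0.002702)/(-0.017836) = 0.148107;  |Δ| = 0.000026
|r_6 − r_5| = 0.000026 < 0.001

n = 6, r_n = 0.1481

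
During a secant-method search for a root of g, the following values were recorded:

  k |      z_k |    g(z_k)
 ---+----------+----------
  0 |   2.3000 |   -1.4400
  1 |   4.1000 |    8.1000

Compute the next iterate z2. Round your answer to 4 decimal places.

2.5717

z2 = 4.1000 − 8.1000·(4.1000 − 2.3000) / (8.1000 − (-1.4400))
   = 4.1000 − (14.580000)/(9.540000) = 2.571698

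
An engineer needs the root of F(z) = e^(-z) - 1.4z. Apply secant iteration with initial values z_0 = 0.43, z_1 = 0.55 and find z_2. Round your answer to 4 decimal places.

F(0.43) = 0.048509, F(0.55) = -0.193050
z_2 = 0.550000 − (-0.193050)·(0.550000 − 0.430000) / (-0.193050 − 0.048509) = 0.550000 − (-0.023166)/(-0.241559) = 0.454098

0.4541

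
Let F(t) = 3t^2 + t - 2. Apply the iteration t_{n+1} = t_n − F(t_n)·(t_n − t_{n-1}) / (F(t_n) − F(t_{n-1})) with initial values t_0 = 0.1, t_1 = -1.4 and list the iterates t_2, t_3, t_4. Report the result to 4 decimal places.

-0.5448, -0.8870, -1.0468

F(0.1) = -1.870000, F(-1.4) = 2.480000
t_2 = -1.400000 − 2.480000·(-1.400000 − 0.100000) / (2.480000 − (-1.870000)) = -1.400000 − (-3.720000)/(4.350000) = -0.544828
F(-0.544828) = -1.654316
t_3 = -0.544828 − (-1.654316)·(-0.544828 − (-1.400000)) / (-1.654316 − 2.480000) = -0.544828 − (-1.414726)/(-4.134316) = -0.887019
F(-0.887019) = -0.526613
t_4 = -0.887019 − (-0.526613)·(-0.887019 − (-0.544828)) / (-0.526613 − (-1.654316)) = -0.887019 − (0.180202)/(1.127703) = -1.046814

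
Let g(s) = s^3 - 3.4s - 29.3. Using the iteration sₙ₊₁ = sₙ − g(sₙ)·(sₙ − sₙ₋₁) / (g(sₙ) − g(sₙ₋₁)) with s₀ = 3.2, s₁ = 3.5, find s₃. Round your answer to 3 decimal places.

3.449

g(3.2) = -7.41200, g(3.5) = 1.67500
s₂ = 3.50000 − 1.67500·(3.50000 − 3.20000) / (1.67500 − (-7.41200)) = 3.50000 − (0.50250)/(9.08700) = 3.44470
g(3.44470) = -0.13727
s₃ = 3.44470 − (-0.13727)·(3.44470 − 3.50000) / (-0.13727 − 1.67500) = 3.44470 − (0.00759)/(-1.81227) = 3.44889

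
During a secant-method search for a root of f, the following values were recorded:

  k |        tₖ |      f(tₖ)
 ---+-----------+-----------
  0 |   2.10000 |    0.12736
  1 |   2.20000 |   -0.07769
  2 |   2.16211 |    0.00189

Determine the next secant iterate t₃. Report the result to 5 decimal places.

2.16301

t₃ = 2.16211 − 0.00189·(2.16211 − 2.20000) / (0.00189 − (-0.07769))
   = 2.16211 − (-0.0000716)/(0.0795800) = 2.1630099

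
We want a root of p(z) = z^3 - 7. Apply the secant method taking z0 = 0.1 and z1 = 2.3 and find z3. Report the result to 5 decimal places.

p(0.1) = -6.9990000, p(2.3) = 5.1670000
z2 = 2.3000000 − 5.1670000·(2.3000000 − 0.1000000) / (5.1670000 − (-6.9990000)) = 2.3000000 − (11.3674000)/(12.1660000) = 1.3656420
p(1.3656420) = -4.4531079
z3 = 1.3656420 − (-4.4531079)·(1.3656420 − 2.3000000) / (-4.4531079 − 5.1670000) = 1.3656420 − (4.1607972)/(-9.6201079) = 1.7981524

1.79815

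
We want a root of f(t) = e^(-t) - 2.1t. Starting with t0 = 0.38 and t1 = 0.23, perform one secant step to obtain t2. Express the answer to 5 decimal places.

f(0.38) = -0.1141386, f(0.23) = 0.3115336
t2 = 0.2300000 − 0.3115336·(0.2300000 − 0.3800000) / (0.3115336 − (-0.1141386)) = 0.2300000 − (-0.0467300)/(0.4256722) = 0.3397794

0.33978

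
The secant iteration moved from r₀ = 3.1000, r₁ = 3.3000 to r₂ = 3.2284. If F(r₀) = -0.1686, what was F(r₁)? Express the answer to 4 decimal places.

0.0940

The secant line through (3.1000, -0.1686) and (3.3000, F(r₁)) crosses zero at r₂ = 3.2284.
So (3.1000, -0.1686), (3.3000, F(r₁)), (3.2284, 0) are collinear:
F(r₁) = -0.1686 · (3.3000 − 3.2284) / (3.1000 − 3.2284) = -0.1686 · (0.071600)/(-0.128400) = 0.094017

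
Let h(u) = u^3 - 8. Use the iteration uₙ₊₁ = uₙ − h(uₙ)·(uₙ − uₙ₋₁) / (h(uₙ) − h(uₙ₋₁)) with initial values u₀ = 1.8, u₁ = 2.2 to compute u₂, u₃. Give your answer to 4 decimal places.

1.9801, 1.9981

h(1.8) = -2.168000, h(2.2) = 2.648000
u₂ = 2.200000 − 2.648000·(2.200000 − 1.800000) / (2.648000 − (-2.168000)) = 2.200000 − (1.059200)/(4.816000) = 1.980066
h(1.980066) = -0.236826
u₃ = 1.980066 − (-0.236826)·(1.980066 − 2.200000) / (-0.236826 − 2.648000) = 1.980066 − (0.052086)/(-2.884826) = 1.998122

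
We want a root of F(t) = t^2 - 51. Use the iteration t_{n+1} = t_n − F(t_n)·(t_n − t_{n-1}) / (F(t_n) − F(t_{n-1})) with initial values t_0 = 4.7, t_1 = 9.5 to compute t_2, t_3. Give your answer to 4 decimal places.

6.7359, 7.0825

F(4.7) = -28.910000, F(9.5) = 39.250000
t_2 = 9.500000 − 39.250000·(9.500000 − 4.700000) / (39.250000 − (-28.910000)) = 9.500000 − (188.400000)/(68.160000) = 6.735915
F(6.735915) = -5.627442
t_3 = 6.735915 − (-5.627442)·(6.735915 − 9.500000) / (-5.627442 − 39.250000) = 6.735915 − (15.554727)/(-44.877442) = 7.082520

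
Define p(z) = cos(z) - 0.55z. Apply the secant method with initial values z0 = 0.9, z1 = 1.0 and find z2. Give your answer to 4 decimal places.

0.9929

p(0.9) = 0.126610, p(1.0) = -0.009698
z2 = 1.000000 − (-0.009698)·(1.000000 − 0.900000) / (-0.009698 − 0.126610) = 1.000000 − (-0.000970)/(-0.136308) = 0.992885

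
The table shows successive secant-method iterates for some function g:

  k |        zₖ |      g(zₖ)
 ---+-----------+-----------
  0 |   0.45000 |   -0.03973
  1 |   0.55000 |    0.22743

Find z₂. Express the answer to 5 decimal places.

z₂ = 0.55000 − 0.22743·(0.55000 − 0.45000) / (0.22743 − (-0.03973))
   = 0.55000 − (0.0227430)/(0.2671600) = 0.4648712

0.46487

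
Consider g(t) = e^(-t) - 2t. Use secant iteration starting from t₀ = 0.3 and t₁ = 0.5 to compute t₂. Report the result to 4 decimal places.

0.3527

g(0.3) = 0.140818, g(0.5) = -0.393469
t₂ = 0.500000 − (-0.393469)·(0.500000 − 0.300000) / (-0.393469 − 0.140818) = 0.500000 − (-0.078694)/(-0.534288) = 0.352713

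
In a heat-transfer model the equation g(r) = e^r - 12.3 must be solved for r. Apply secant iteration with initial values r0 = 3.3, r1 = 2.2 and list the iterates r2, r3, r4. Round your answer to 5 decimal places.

g(3.3) = 14.8126389, g(2.2) = -3.2749865
r2 = 2.2000000 − (-3.2749865)·(2.2000000 − 3.3000000) / (-3.2749865 − 14.8126389) = 2.2000000 − (3.6024852)/(-18.0876254) = 2.3991685
g(2.3991685) = -1.2859856
r3 = 2.3991685 − (-1.2859856)·(2.3991685 − 2.2000000) / (-1.2859856 − (-3.2749865)) = 2.3991685 − (-0.2561278)/(1.9890009) = 2.5279406
g(2.5279406) = 0.2276800
r4 = 2.5279406 − 0.2276800·(2.5279406 − 2.3991685) / (0.2276800 − (-1.2859856)) = 2.5279406 − (0.0293188)/(1.5136656) = 2.5085712

2.39917, 2.52794, 2.50857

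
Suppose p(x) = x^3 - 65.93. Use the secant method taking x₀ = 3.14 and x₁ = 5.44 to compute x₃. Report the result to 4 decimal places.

p(3.14) = -34.970856, p(5.44) = 95.059184
x₂ = 5.440000 − 95.059184·(5.440000 − 3.140000) / (95.059184 − (-34.970856)) = 5.440000 − (218.636123)/(130.030040) = 3.758572
p(3.758572) = -12.833158
x₃ = 3.758572 − (-12.833158)·(3.758572 − 5.440000) / (-12.833158 − 95.059184) = 3.758572 − (21.578028)/(-107.892342) = 3.958568

3.9586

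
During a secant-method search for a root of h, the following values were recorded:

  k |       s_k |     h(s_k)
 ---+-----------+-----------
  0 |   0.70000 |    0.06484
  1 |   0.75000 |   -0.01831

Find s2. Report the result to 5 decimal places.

0.73899

s2 = 0.75000 − (-0.01831)·(0.75000 − 0.70000) / (-0.01831 − 0.06484)
   = 0.75000 − (-0.0009155)/(-0.0831500) = 0.7389898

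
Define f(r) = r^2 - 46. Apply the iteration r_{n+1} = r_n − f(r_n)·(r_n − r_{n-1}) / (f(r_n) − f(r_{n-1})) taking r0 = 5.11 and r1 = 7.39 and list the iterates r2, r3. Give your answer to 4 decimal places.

f(5.11) = -19.887900, f(7.39) = 8.612100
r2 = 7.390000 − 8.612100·(7.390000 − 5.110000) / (8.612100 − (-19.887900)) = 7.390000 − (19.635588)/(28.500000) = 6.701032
f(6.701032) = -1.096170
r3 = 6.701032 − (-1.096170)·(6.701032 − 7.390000) / (-1.096170 − 8.612100) = 6.701032 − (0.755226)/(-9.708270) = 6.778824

6.7010, 6.7788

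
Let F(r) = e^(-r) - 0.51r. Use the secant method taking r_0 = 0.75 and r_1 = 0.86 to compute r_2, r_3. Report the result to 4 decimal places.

0.8439, 0.8435

F(0.75) = 0.089867, F(0.86) = -0.015438
r_2 = 0.860000 − (-0.015438)·(0.860000 − 0.750000) / (-0.015438 − 0.089867) = 0.860000 − (-0.001698)/(-0.105304) = 0.843874
F(0.843874) = -0.000334
r_3 = 0.843874 − (-0.000334)·(0.843874 − 0.860000) / (-0.000334 − (-0.015438)) = 0.843874 − (0.000005)/(0.015104) = 0.843517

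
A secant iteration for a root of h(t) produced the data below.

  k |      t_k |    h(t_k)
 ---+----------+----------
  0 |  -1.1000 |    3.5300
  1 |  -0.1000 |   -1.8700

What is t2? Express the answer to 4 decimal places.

-0.4463

t2 = -0.1000 − (-1.8700)·(-0.1000 − (-1.1000)) / (-1.8700 − 3.5300)
   = -0.1000 − (-1.870000)/(-5.400000) = -0.446296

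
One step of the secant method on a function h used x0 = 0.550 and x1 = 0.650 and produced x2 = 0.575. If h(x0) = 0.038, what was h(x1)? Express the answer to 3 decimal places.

The secant line through (0.550, 0.038) and (0.650, h(x1)) crosses zero at x2 = 0.575.
So (0.550, 0.038), (0.650, h(x1)), (0.575, 0) are collinear:
h(x1) = 0.038 · (0.650 − 0.575) / (0.550 − 0.575) = 0.038 · (0.07500)/(-0.02500) = -0.11400

-0.114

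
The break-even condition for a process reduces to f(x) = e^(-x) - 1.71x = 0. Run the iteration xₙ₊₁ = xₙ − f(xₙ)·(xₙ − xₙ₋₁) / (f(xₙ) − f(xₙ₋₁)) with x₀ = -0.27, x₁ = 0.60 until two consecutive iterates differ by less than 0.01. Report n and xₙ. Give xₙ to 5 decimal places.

n = 4, xₙ = 0.39426

f(-0.27) = 1.7716645, f(0.60) = -0.4771884
x₂ = 0.6000000 − (-0.4771884)·(0.8700000)/(-2.2488528) = 0.4153930;  |Δ| = 0.1846070
f(0.4153930) = -0.0502413
x₃ = 0.4153930 − (-0.0502413)·(-0.1846070)/(0.4269471) = 0.3936693;  |Δ| = 0.0217238
f(0.3936693) = 0.0014026
x₄ = 0.3936693 − 0.0014026·(-0.0217238)/(0.0516440) = 0.3942593;  |Δ| = 0.0005900
|x₄ − x₃| = 0.0005900 < 0.01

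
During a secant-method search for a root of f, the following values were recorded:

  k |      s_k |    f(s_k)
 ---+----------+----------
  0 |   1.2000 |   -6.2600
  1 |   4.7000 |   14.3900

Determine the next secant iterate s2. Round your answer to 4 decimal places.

s2 = 4.7000 − 14.3900·(4.7000 − 1.2000) / (14.3900 − (-6.2600))
   = 4.7000 − (50.365000)/(20.650000) = 2.261017

2.2610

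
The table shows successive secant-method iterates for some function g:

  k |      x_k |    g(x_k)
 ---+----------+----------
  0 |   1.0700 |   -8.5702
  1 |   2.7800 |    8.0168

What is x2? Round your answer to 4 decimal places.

x2 = 2.7800 − 8.0168·(2.7800 − 1.0700) / (8.0168 − (-8.5702))
   = 2.7800 − (13.708728)/(16.587000) = 1.953526

1.9535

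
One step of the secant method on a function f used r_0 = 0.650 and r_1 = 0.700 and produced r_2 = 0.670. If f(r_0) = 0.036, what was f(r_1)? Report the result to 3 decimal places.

The secant line through (0.650, 0.036) and (0.700, f(r_1)) crosses zero at r_2 = 0.670.
So (0.650, 0.036), (0.700, f(r_1)), (0.670, 0) are collinear:
f(r_1) = 0.036 · (0.700 − 0.670) / (0.650 − 0.670) = 0.036 · (0.03000)/(-0.02000) = -0.05400

-0.054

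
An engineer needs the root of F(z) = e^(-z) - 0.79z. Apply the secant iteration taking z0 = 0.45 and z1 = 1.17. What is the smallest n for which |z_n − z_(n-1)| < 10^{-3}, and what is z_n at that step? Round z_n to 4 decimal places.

n = 5, z_n = 0.6565

F(0.45) = 0.282128, F(1.17) = -0.613933
z2 = 1.170000 − (-0.613933)·(0.720000)/(-0.896061) = 0.676695;  |Δ| = 0.493305
F(0.676695) = -0.026294
z3 = 0.676695 − (-0.026294)·(-0.493305)/(0.587639) = 0.654621;  |Δ| = 0.022073
F(0.654621) = 0.002488
z4 = 0.654621 − 0.002488·(-0.022073)/(0.028783) = 0.656529;  |Δ| = 0.001908
F(0.656529) = -0.000010
z5 = 0.656529 − (-0.000010)·(0.001908)/(-0.002498) = 0.656522;  |Δ| = 0.000008
|z5 − z4| = 0.000008 < 10^{-3}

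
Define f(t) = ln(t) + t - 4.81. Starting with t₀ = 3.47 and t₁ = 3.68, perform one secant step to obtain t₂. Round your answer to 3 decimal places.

f(3.47) = -0.09585, f(3.68) = 0.17291
t₂ = 3.68000 − 0.17291·(3.68000 − 3.47000) / (0.17291 − (-0.09585)) = 3.68000 − (0.03631)/(0.26876) = 3.54489

3.545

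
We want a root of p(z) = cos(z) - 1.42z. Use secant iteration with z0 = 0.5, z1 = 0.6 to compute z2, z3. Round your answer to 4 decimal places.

p(0.5) = 0.167583, p(0.6) = -0.026664
z2 = 0.600000 − (-0.026664)·(0.600000 − 0.500000) / (-0.026664 − 0.167583) = 0.600000 − (-0.002666)/(-0.194247) = 0.586273
p(0.586273) = 0.000501
z3 = 0.586273 − 0.000501·(0.586273 − 0.600000) / (0.000501 − (-0.026664)) = 0.586273 − (-0.000007)/(0.027165) = 0.586526

0.5863, 0.5865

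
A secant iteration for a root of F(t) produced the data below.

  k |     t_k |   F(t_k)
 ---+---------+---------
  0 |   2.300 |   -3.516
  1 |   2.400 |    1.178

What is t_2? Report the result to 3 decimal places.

t_2 = 2.400 − 1.178·(2.400 − 2.300) / (1.178 − (-3.516))
   = 2.400 − (0.11780)/(4.69400) = 2.37490

2.375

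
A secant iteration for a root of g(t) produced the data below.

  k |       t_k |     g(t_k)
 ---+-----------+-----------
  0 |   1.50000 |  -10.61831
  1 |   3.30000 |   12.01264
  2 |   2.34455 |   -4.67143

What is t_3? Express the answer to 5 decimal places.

2.61207

t_3 = 2.34455 − (-4.67143)·(2.34455 − 3.30000) / (-4.67143 − 12.01264)
   = 2.34455 − (4.4633178)/(-16.6840700) = 2.6120697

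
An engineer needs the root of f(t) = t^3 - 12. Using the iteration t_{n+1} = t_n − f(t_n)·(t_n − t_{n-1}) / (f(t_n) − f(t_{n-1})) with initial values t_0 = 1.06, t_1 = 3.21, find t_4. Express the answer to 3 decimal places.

2.337

f(1.06) = -10.80898, f(3.21) = 21.07616
t_2 = 3.21000 − 21.07616·(3.21000 − 1.06000) / (21.07616 − (-10.80898)) = 3.21000 − (45.31375)/(31.88515) = 1.78884
f(1.78884) = -6.27576
t_3 = 1.78884 − (-6.27576)·(1.78884 − 3.21000) / (-6.27576 − 21.07616) = 1.78884 − (8.91883)/(-27.35192) = 2.11492
f(2.11492) = -2.54018
t_4 = 2.11492 − (-2.54018)·(2.11492 − 1.78884) / (-2.54018 − (-6.27576)) = 2.11492 − (-0.82829)/(3.73558) = 2.33665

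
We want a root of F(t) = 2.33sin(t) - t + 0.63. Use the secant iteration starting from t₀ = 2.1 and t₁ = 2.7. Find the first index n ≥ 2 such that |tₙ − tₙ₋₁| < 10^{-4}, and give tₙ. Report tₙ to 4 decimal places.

F(2.1) = 0.541278, F(2.7) = -1.074205
t₂ = 2.700000 − (-1.074205)·(0.600000)/(-1.615483) = 2.301034;  |Δ| = 0.398966
F(2.301034) = 0.064853
t₃ = 2.301034 − 0.064853·(-0.398966)/(1.139058) = 2.323749;  |Δ| = 0.022716
F(2.323749) = 0.006388
t₄ = 2.323749 − 0.006388·(0.022716)/(-0.058465) = 2.326231;  |Δ| = 0.002482
F(2.326231) = -0.000053
t₅ = 2.326231 − (-0.000053)·(0.002482)/(-0.006442) = 2.326211;  |Δ| = 0.000021
|t₅ − t₄| = 0.000021 < 10^{-4}

n = 5, tₙ = 2.3262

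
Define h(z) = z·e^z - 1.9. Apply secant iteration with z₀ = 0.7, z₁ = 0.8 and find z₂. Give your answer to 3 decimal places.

0.832

h(0.7) = -0.49037, h(0.8) = -0.11957
z₂ = 0.80000 − (-0.11957)·(0.80000 − 0.70000) / (-0.11957 − (-0.49037)) = 0.80000 − (-0.01196)/(0.37081) = 0.83225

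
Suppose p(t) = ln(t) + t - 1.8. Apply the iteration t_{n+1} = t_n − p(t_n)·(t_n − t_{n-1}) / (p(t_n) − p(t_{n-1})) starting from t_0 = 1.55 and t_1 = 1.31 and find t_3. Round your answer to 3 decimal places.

p(1.55) = 0.18825, p(1.31) = -0.21997
t_2 = 1.31000 − (-0.21997)·(1.31000 − 1.55000) / (-0.21997 − 0.18825) = 1.31000 − (0.05279)/(-0.40823) = 1.43932
p(1.43932) = 0.00350
t_3 = 1.43932 − 0.00350·(1.43932 − 1.31000) / (0.00350 − (-0.21997)) = 1.43932 − (0.00045)/(0.22347) = 1.43730

1.437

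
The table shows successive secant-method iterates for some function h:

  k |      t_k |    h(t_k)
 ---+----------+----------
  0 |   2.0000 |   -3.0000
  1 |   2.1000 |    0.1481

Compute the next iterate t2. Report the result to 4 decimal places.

t2 = 2.1000 − 0.1481·(2.1000 − 2.0000) / (0.1481 − (-3.0000))
   = 2.1000 − (0.014810)/(3.148100) = 2.095296

2.0953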